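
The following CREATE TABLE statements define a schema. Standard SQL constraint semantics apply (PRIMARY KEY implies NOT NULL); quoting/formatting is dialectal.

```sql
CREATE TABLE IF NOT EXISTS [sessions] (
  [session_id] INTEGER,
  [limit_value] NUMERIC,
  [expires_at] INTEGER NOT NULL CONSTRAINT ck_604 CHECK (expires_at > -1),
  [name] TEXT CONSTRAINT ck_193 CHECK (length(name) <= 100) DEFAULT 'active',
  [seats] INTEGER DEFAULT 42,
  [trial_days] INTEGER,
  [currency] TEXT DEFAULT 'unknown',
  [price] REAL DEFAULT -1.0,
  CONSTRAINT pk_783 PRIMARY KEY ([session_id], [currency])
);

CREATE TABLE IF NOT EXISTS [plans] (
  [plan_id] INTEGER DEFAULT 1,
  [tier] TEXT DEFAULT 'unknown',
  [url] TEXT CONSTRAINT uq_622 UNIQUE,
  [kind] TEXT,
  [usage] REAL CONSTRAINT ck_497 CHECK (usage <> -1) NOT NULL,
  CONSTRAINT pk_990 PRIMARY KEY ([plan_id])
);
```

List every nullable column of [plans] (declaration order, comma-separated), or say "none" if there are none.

- plan_id: part of the PRIMARY KEY, which implies NOT NULL → not nullable.
- tier: DEFAULT only fills an omitted column; an explicit NULL is still allowed → nullable.
- url: UNIQUE does not imply NOT NULL → nullable.
- kind: no NOT NULL constraint applies → nullable.
- usage: declared NOT NULL → not nullable.

tier, url, kind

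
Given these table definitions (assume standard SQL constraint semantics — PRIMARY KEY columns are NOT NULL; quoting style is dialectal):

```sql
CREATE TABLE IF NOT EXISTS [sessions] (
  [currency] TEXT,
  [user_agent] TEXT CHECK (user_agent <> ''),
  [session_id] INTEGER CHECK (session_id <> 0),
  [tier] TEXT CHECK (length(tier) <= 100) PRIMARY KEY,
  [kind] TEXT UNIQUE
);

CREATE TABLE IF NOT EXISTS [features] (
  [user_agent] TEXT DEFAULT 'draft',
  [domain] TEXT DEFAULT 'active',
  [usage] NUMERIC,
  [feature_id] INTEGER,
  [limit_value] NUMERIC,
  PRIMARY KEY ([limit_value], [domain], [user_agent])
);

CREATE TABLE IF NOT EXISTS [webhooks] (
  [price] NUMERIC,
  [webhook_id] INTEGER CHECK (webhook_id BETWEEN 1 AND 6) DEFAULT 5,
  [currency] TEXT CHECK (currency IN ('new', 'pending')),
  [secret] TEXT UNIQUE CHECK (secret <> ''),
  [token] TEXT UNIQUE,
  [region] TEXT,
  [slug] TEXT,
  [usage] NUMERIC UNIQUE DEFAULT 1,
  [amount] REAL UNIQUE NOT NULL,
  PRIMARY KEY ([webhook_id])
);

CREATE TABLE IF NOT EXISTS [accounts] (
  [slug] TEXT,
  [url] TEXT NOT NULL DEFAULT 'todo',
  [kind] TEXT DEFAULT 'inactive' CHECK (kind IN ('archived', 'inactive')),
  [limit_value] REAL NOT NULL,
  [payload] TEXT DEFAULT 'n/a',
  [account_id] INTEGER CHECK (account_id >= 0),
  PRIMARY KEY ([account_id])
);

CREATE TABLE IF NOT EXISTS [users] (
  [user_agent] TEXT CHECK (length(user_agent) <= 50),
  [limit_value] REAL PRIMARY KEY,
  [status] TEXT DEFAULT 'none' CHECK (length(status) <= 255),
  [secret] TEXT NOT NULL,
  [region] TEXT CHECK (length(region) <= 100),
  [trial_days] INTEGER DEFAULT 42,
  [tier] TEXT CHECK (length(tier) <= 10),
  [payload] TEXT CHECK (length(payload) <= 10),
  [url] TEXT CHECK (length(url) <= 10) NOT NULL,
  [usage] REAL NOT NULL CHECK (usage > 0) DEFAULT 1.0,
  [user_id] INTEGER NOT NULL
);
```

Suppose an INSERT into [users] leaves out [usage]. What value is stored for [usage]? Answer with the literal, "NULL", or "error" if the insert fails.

usage has an explicit DEFAULT 1.0.
When the column is omitted from an INSERT, that default is used.

1.0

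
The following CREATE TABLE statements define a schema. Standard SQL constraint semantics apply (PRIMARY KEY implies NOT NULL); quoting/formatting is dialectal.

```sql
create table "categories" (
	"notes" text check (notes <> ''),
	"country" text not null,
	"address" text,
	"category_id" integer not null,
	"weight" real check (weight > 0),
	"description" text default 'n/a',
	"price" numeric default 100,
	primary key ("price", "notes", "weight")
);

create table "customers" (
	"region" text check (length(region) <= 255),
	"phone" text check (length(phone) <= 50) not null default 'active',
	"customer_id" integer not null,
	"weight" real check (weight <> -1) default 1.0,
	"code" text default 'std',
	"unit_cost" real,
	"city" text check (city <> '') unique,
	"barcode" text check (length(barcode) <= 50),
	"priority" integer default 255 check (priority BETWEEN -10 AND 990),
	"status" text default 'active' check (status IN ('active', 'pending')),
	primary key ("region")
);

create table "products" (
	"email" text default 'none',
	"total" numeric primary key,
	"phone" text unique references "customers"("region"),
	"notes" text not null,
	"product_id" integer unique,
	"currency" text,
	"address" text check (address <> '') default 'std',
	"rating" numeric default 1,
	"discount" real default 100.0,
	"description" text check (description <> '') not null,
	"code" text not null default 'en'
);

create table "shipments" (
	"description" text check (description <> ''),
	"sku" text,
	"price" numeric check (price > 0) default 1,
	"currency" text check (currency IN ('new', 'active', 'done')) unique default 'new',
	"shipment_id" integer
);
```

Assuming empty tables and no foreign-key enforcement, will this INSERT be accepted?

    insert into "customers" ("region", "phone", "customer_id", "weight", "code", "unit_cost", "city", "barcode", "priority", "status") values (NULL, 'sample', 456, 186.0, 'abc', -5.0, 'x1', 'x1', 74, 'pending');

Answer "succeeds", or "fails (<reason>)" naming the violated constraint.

region is explicitly set to NULL, but region is part of the PRIMARY KEY (implied NOT NULL).

fails (NOT NULL on region)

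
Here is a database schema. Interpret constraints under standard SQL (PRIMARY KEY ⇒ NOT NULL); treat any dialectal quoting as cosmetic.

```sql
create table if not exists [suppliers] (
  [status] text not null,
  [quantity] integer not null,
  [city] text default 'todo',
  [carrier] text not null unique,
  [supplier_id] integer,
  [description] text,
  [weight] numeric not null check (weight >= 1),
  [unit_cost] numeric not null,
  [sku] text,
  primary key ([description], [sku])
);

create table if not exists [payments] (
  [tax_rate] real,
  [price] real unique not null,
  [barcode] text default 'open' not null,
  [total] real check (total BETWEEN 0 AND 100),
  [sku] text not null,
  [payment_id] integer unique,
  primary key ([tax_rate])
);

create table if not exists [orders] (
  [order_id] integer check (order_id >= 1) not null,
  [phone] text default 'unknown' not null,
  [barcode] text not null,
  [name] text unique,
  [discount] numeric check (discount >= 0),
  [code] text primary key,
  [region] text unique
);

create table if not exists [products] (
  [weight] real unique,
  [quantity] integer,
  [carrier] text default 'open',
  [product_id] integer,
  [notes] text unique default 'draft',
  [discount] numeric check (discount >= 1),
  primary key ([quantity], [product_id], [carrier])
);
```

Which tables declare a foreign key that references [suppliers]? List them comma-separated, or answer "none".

none

No REFERENCES clause anywhere in the schema names suppliers.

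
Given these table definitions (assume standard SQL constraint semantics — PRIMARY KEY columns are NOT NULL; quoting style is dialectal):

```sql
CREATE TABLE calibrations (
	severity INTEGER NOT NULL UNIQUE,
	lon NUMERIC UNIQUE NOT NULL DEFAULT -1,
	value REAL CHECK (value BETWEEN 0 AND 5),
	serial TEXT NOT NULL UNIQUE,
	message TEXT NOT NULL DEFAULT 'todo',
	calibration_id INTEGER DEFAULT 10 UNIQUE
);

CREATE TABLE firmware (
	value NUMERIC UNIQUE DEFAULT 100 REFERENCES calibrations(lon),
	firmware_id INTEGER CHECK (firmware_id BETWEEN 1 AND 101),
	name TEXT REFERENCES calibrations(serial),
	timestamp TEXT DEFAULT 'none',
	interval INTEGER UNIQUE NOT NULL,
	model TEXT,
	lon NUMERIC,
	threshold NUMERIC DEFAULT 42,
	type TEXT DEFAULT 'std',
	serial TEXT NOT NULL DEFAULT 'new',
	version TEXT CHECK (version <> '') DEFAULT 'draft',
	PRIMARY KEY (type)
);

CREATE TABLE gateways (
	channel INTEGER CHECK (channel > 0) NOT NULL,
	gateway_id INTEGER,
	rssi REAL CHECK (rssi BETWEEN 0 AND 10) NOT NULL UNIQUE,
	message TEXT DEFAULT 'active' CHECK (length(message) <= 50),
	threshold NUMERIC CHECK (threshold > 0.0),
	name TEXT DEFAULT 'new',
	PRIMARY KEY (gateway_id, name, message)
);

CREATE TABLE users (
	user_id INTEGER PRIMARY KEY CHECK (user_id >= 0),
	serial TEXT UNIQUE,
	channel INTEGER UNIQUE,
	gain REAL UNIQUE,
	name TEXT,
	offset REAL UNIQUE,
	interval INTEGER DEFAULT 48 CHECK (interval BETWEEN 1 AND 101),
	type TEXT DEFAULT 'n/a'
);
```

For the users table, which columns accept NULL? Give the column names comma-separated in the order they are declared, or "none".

serial, channel, gain, name, offset, interval, type

- user_id: part of the PRIMARY KEY, which implies NOT NULL → not nullable.
- serial: UNIQUE does not imply NOT NULL → nullable.
- channel: UNIQUE does not imply NOT NULL → nullable.
- gain: UNIQUE does not imply NOT NULL → nullable.
- name: no NOT NULL constraint applies → nullable.
- offset: UNIQUE does not imply NOT NULL → nullable.
- interval: CHECK does not forbid NULL (a CHECK constraint passes when its expression is NULL) → nullable.
- type: DEFAULT only fills an omitted column; an explicit NULL is still allowed → nullable.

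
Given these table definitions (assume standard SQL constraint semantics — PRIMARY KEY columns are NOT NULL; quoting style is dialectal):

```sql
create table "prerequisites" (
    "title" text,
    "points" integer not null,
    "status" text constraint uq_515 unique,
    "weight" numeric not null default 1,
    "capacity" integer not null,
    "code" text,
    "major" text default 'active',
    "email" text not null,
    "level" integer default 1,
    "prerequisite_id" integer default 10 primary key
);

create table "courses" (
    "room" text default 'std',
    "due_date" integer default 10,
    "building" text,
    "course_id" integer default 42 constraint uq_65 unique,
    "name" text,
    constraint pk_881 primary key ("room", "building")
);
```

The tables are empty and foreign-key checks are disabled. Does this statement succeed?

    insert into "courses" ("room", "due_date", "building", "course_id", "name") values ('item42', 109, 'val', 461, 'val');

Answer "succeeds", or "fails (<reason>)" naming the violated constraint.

NOT NULL columns: building is supplied; room is supplied.
No constraint is violated.

succeeds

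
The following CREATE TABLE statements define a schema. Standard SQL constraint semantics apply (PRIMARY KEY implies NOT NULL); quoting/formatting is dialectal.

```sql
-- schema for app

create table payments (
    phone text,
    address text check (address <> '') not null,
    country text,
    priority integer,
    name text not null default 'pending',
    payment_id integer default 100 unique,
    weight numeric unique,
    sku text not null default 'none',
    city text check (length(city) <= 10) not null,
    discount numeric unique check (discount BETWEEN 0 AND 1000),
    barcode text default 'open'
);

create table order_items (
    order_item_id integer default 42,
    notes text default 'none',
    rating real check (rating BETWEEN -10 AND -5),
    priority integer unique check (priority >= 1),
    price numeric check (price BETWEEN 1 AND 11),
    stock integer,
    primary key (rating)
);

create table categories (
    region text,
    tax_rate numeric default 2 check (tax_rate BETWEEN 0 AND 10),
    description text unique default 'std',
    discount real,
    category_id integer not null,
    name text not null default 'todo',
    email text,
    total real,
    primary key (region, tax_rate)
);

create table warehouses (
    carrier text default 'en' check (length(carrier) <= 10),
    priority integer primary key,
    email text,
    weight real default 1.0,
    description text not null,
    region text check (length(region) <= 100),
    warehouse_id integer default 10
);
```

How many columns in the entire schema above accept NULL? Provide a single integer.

21

payments: 7 nullable (phone, country, priority, payment_id, weight, discount, barcode — PK none and explicit NOT NULL columns excluded).
order_items: 5 nullable (order_item_id, notes, priority, price, stock — PK (rating) and explicit NOT NULL columns excluded).
categories: 4 nullable (description, discount, email, total — PK (region, tax_rate) and explicit NOT NULL columns excluded).
warehouses: 5 nullable (carrier, email, weight, region, warehouse_id — PK (priority) and explicit NOT NULL columns excluded).
Total: 7 + 5 + 4 + 5 = 21.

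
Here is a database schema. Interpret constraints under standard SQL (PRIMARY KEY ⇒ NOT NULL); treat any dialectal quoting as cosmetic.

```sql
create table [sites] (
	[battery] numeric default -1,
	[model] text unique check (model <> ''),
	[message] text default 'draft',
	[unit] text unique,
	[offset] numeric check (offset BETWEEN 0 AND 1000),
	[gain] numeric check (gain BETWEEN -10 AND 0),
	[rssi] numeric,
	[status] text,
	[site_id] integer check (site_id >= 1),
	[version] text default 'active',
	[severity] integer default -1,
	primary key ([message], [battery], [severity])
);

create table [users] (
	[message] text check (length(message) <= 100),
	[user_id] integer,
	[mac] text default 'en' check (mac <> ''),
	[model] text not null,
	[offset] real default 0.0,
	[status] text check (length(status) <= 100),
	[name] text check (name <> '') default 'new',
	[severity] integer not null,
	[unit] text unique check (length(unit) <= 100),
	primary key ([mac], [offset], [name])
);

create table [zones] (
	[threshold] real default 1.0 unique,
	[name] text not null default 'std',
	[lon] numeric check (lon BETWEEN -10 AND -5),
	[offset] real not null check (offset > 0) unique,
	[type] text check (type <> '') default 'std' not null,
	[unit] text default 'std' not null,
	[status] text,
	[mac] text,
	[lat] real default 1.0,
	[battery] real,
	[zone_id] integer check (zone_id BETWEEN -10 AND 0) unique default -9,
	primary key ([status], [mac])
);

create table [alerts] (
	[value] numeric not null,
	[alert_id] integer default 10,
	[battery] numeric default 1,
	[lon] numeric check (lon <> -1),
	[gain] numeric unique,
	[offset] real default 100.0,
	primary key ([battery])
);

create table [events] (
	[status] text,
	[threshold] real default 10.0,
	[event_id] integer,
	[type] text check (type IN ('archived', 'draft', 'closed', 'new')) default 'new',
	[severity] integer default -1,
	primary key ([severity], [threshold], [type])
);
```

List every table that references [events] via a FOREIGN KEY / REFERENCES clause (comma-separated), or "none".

none

No REFERENCES clause anywhere in the schema names events.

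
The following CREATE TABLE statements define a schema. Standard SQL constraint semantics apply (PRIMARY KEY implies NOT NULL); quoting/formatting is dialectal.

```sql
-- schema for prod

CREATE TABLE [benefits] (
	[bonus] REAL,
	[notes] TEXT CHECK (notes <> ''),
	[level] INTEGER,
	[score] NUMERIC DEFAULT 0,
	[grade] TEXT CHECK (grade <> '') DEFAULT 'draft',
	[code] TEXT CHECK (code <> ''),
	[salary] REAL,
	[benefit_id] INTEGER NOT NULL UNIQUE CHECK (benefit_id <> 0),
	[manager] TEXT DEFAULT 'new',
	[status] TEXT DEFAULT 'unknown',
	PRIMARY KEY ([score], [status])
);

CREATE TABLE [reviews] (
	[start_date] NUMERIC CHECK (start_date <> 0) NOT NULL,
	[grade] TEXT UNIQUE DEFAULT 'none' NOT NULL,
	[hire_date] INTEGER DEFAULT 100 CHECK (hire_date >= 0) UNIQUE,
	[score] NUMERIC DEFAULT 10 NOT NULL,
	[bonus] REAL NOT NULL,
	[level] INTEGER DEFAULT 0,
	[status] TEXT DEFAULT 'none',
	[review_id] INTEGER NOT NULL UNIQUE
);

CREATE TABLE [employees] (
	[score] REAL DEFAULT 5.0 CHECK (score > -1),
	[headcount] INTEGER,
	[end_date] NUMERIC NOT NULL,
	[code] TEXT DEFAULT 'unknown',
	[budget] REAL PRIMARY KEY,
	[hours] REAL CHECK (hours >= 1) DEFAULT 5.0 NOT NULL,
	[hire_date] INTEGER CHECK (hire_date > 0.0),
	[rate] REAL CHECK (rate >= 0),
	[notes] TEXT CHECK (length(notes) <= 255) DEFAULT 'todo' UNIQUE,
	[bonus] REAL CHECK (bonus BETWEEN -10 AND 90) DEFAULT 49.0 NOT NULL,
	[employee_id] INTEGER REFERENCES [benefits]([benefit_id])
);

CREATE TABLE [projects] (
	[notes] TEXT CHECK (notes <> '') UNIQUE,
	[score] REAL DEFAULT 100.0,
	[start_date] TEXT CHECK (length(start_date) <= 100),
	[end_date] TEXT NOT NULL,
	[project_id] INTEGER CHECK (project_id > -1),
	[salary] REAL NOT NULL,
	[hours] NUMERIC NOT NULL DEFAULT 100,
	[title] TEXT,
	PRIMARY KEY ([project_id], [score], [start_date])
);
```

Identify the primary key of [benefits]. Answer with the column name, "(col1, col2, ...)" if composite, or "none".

A table-level PRIMARY KEY clause names 2 columns: score, status.
This is a composite key — the combination is unique, not each column individually.

(score, status)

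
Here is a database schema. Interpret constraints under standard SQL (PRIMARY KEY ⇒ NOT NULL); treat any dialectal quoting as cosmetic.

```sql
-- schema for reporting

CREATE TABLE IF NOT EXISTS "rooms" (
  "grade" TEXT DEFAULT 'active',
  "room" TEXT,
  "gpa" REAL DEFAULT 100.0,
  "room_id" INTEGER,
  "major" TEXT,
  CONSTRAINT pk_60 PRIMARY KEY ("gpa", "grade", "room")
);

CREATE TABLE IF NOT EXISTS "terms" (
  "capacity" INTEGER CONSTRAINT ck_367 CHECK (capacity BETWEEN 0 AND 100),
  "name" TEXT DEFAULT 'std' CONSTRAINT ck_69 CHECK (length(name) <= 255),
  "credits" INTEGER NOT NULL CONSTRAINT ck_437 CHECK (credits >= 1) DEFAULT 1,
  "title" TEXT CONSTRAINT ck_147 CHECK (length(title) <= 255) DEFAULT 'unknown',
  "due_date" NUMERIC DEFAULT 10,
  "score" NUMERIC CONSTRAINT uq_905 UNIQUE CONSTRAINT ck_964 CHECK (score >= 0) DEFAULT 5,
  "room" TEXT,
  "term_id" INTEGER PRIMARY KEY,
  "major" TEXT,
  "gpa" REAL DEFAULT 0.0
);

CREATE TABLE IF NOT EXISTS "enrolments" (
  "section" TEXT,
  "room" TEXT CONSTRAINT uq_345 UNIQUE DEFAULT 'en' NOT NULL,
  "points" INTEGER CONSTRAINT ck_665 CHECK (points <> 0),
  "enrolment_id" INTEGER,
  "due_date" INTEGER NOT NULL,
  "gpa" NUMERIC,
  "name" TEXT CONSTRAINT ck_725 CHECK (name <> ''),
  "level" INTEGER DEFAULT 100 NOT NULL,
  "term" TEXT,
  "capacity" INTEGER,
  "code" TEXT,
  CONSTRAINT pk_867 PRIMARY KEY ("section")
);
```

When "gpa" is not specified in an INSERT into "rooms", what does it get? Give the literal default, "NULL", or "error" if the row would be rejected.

100.0

gpa has an explicit DEFAULT 100.0.
When the column is omitted from an INSERT, that default is used.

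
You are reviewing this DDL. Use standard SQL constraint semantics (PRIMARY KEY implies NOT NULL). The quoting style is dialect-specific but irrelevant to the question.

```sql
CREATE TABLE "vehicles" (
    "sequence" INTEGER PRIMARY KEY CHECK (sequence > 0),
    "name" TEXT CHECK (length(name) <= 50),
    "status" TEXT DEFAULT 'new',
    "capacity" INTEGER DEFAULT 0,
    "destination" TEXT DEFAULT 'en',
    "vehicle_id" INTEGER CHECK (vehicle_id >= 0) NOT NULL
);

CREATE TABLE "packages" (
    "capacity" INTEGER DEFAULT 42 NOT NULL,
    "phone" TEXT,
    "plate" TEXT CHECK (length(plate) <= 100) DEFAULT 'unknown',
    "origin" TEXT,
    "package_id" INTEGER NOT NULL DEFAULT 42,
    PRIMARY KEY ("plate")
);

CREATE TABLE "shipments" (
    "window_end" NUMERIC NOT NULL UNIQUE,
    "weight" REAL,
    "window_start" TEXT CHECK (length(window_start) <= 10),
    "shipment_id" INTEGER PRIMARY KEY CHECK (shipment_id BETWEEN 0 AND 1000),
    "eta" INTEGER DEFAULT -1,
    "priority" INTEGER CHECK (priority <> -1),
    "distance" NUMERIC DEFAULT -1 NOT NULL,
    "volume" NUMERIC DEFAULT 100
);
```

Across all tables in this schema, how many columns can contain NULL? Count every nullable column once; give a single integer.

vehicles: 4 nullable (name, status, capacity, destination — PK (sequence) and explicit NOT NULL columns excluded).
packages: 2 nullable (phone, origin — PK (plate) and explicit NOT NULL columns excluded).
shipments: 5 nullable (weight, window_start, eta, priority, volume — PK (shipment_id) and explicit NOT NULL columns excluded).
Total: 4 + 2 + 5 = 11.

11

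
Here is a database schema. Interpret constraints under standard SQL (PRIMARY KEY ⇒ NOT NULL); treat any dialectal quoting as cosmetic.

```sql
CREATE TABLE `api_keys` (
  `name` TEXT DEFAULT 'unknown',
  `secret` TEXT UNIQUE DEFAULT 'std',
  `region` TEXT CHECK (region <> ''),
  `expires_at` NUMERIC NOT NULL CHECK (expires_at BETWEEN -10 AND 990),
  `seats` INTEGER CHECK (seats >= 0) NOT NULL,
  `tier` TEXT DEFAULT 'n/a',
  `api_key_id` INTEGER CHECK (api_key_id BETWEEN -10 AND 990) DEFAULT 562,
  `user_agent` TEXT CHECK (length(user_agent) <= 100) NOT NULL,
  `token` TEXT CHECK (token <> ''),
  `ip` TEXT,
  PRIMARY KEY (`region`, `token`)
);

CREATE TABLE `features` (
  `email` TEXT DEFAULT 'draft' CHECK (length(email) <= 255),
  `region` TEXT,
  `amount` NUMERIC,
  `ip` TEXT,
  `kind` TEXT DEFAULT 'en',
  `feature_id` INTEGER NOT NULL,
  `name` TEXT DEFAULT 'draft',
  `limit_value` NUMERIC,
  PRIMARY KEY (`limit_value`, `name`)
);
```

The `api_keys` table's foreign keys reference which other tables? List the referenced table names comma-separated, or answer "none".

none

No column in api_keys has a REFERENCES clause.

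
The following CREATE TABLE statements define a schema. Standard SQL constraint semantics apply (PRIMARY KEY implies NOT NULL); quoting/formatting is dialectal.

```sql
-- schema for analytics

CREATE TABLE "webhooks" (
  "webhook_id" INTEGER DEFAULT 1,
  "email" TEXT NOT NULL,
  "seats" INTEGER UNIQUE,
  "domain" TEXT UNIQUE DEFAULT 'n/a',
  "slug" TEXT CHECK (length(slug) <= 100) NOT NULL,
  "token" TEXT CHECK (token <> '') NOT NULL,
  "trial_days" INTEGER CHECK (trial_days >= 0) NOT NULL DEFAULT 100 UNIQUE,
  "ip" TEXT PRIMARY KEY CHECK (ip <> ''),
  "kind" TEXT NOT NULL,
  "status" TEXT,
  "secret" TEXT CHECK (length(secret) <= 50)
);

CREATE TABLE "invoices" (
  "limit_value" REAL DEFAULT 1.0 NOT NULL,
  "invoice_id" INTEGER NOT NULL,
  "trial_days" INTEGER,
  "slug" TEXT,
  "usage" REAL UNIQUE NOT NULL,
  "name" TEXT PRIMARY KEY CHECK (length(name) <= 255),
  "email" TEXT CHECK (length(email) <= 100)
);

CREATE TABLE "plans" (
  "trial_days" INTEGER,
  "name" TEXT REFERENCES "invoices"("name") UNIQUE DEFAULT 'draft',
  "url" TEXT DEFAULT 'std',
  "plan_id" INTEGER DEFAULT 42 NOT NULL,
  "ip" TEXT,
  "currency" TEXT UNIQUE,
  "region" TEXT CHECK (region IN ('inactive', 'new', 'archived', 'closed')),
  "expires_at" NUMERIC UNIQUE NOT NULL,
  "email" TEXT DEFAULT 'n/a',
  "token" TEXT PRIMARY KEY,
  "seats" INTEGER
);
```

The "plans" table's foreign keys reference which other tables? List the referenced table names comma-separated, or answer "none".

invoices

- name REFERENCES invoices(name).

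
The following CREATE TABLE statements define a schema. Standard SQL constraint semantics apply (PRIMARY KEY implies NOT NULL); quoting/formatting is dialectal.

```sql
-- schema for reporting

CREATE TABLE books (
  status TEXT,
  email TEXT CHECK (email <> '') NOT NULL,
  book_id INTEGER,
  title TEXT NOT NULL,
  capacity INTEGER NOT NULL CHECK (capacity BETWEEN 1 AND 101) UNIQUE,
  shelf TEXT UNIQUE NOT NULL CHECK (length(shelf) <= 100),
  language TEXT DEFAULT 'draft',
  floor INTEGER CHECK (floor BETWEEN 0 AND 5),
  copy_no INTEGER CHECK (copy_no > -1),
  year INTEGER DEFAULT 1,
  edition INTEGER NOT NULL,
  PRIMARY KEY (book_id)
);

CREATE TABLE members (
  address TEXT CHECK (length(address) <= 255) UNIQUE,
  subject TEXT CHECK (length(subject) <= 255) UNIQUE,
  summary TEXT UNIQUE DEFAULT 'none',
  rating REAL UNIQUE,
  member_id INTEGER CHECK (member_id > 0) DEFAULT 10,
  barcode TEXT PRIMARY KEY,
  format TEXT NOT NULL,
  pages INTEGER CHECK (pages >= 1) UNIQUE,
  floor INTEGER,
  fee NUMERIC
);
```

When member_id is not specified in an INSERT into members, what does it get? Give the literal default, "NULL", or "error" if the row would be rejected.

10

member_id has an explicit DEFAULT 10.
When the column is omitted from an INSERT, that default is used.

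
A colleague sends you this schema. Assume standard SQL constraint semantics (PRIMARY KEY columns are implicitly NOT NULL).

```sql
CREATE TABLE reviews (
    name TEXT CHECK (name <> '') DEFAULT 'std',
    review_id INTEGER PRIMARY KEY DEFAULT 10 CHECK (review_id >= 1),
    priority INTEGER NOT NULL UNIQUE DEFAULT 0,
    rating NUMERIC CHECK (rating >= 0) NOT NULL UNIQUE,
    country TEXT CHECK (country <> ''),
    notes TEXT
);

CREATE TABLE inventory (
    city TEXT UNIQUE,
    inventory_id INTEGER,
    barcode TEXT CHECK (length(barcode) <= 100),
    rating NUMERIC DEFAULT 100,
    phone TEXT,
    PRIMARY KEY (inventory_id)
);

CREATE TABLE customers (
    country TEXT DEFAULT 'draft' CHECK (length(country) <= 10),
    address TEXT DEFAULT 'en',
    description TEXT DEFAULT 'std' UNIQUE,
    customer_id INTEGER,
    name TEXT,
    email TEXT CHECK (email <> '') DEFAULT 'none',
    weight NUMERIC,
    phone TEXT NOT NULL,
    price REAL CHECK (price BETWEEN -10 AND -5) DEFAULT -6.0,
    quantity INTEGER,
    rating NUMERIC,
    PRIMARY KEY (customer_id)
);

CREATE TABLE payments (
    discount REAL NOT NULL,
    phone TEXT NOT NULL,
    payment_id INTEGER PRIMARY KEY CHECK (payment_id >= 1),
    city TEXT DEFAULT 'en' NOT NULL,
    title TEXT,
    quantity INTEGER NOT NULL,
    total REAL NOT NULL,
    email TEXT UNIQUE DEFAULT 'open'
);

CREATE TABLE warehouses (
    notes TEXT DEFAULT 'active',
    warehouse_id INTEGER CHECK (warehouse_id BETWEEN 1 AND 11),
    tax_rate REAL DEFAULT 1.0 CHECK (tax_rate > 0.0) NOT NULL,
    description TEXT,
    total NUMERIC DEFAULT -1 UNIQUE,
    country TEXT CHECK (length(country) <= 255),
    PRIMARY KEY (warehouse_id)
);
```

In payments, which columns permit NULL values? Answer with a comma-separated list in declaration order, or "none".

- discount: declared NOT NULL → not nullable.
- phone: declared NOT NULL → not nullable.
- payment_id: part of the PRIMARY KEY, which implies NOT NULL → not nullable.
- city: declared NOT NULL → not nullable.
- title: no NOT NULL constraint applies → nullable.
- quantity: declared NOT NULL → not nullable.
- total: declared NOT NULL → not nullable.
- email: UNIQUE does not imply NOT NULL → nullable.

title, email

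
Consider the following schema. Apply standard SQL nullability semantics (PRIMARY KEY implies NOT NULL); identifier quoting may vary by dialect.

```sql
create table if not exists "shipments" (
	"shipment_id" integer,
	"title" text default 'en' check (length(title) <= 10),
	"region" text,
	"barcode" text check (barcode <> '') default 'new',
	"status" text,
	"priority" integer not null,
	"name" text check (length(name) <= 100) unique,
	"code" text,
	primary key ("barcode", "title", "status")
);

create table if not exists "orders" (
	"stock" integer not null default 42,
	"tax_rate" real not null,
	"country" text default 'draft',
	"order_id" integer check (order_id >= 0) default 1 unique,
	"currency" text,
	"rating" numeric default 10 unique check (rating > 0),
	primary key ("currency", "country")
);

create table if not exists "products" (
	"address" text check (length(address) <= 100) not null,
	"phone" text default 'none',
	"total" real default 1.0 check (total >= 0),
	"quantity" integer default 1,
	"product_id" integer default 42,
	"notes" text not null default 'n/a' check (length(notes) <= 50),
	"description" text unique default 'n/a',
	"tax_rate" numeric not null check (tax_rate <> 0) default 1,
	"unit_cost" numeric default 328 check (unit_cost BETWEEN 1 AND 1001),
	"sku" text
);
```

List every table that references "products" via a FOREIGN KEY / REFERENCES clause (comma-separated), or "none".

No REFERENCES clause anywhere in the schema names products.

none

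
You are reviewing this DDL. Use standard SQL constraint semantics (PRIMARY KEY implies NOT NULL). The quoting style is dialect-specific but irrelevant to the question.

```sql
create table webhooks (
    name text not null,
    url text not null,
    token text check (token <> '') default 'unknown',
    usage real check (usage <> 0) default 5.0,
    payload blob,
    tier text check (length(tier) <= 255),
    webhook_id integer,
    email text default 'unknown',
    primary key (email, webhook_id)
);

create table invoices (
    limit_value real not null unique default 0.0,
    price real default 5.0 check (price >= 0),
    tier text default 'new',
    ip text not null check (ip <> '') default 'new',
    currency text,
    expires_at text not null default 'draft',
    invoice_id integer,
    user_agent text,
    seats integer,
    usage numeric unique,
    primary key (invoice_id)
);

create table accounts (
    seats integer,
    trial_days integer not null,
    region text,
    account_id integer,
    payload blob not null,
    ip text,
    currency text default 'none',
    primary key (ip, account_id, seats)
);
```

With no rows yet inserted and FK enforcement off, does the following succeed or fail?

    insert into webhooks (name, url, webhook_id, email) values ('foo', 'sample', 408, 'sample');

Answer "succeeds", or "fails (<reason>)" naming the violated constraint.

NOT NULL columns: email is supplied; name is supplied; url is supplied; webhook_id is supplied.
No constraint is violated.

succeeds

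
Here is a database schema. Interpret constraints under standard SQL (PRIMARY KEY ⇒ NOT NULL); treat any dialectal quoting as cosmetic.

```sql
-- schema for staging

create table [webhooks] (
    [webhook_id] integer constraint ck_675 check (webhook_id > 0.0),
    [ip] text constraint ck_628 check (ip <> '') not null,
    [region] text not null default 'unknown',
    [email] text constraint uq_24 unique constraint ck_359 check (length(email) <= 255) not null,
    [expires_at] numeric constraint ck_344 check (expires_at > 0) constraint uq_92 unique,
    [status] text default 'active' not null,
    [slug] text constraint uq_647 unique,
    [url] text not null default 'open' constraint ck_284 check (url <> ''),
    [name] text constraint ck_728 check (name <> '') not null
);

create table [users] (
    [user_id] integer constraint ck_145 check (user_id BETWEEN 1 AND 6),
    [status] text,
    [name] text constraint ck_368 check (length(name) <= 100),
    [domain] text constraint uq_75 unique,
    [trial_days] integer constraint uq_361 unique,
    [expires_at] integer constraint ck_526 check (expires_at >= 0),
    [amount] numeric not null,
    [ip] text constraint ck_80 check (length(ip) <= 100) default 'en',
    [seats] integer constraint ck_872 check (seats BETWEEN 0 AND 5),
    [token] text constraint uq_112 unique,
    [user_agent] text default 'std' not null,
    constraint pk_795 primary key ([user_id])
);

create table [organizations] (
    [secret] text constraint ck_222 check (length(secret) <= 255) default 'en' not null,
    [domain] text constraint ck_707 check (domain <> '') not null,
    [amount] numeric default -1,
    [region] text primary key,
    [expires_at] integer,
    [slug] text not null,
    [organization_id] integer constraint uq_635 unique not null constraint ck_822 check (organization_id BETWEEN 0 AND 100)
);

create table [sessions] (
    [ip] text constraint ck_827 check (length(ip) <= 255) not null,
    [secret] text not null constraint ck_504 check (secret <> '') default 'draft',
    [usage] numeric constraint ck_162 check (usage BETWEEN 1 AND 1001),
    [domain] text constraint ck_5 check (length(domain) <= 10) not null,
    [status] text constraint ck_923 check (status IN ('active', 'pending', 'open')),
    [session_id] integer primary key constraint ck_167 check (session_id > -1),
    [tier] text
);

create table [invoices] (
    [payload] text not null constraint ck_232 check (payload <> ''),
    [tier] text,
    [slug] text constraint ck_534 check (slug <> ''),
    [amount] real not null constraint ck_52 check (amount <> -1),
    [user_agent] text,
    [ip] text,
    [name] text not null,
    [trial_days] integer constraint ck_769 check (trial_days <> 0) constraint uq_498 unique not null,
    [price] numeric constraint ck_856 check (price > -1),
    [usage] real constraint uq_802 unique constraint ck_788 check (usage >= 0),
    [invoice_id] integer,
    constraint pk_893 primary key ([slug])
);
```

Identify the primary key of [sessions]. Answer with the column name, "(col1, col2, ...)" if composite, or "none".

session_id is declared PRIMARY KEY inline on the column.

session_id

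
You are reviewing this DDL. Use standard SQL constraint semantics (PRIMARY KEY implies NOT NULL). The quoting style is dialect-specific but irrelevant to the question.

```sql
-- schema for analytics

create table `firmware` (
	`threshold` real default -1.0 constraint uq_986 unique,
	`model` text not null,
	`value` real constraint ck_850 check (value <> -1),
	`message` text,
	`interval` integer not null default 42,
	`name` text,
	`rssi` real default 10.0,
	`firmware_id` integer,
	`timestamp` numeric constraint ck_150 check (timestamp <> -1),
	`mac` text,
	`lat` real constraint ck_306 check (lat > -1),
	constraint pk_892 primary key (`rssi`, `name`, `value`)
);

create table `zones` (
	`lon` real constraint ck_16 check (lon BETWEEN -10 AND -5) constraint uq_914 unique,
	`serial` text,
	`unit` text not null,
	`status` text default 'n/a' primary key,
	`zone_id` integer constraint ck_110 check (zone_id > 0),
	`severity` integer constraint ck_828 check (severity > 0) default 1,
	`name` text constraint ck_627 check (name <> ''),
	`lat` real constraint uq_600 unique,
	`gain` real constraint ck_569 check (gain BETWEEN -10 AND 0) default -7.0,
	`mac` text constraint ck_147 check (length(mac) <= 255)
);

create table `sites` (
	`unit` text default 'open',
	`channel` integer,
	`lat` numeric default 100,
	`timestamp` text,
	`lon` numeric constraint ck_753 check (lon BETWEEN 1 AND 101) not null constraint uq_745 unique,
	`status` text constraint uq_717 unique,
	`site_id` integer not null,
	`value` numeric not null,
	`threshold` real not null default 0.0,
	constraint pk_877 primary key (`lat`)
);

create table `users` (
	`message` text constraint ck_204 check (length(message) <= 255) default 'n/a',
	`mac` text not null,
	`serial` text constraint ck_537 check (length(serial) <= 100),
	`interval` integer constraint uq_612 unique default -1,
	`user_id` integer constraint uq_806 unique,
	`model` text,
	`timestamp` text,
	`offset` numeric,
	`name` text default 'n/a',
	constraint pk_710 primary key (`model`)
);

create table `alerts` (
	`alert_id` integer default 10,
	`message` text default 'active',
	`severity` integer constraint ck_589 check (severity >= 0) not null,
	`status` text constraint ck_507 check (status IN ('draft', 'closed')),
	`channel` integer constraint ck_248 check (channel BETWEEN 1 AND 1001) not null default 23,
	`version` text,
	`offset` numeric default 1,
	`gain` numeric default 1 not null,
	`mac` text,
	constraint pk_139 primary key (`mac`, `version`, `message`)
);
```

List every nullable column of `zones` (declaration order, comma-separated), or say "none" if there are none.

lon, serial, zone_id, severity, name, lat, gain, mac

- lon: CHECK does not forbid NULL (a CHECK constraint passes when its expression is NULL) → nullable.
- serial: no NOT NULL constraint applies → nullable.
- unit: declared NOT NULL → not nullable.
- status: part of the PRIMARY KEY, which implies NOT NULL → not nullable.
- zone_id: CHECK does not forbid NULL (a CHECK constraint passes when its expression is NULL) → nullable.
- severity: CHECK does not forbid NULL (a CHECK constraint passes when its expression is NULL) → nullable.
- name: CHECK does not forbid NULL (a CHECK constraint passes when its expression is NULL) → nullable.
- lat: UNIQUE does not imply NOT NULL → nullable.
- gain: CHECK does not forbid NULL (a CHECK constraint passes when its expression is NULL) → nullable.
- mac: CHECK does not forbid NULL (a CHECK constraint passes when its expression is NULL) → nullable.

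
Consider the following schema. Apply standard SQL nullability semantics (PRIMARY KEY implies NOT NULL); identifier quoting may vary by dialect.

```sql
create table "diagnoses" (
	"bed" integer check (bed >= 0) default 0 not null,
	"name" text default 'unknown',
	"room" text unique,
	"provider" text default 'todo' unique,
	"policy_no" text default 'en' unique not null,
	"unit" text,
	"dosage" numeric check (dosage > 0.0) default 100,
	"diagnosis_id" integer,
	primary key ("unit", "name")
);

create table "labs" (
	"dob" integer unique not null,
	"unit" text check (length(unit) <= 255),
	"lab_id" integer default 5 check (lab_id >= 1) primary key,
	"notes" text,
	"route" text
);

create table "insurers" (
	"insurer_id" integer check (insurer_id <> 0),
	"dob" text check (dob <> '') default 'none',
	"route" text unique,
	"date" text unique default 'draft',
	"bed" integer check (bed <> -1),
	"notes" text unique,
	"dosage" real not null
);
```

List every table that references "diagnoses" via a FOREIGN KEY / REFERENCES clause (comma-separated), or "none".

none

No REFERENCES clause anywhere in the schema names diagnoses.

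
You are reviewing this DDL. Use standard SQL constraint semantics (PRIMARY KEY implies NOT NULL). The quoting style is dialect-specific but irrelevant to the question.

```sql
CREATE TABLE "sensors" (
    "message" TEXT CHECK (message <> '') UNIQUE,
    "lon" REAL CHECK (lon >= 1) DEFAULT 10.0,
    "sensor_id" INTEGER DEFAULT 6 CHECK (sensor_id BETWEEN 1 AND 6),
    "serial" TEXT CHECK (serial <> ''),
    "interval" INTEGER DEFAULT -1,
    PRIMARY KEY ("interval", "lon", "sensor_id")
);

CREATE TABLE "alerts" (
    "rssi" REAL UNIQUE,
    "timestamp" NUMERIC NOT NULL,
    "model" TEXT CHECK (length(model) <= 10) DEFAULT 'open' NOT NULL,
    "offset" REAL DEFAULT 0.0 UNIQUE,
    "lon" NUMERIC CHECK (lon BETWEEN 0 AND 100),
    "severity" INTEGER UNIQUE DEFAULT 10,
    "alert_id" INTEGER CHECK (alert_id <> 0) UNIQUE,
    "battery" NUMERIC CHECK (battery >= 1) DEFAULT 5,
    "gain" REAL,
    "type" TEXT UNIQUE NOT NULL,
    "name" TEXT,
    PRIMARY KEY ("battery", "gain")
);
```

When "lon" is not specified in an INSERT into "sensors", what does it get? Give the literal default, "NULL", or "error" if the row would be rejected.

lon has an explicit DEFAULT 10.0.
When the column is omitted from an INSERT, that default is used.

10.0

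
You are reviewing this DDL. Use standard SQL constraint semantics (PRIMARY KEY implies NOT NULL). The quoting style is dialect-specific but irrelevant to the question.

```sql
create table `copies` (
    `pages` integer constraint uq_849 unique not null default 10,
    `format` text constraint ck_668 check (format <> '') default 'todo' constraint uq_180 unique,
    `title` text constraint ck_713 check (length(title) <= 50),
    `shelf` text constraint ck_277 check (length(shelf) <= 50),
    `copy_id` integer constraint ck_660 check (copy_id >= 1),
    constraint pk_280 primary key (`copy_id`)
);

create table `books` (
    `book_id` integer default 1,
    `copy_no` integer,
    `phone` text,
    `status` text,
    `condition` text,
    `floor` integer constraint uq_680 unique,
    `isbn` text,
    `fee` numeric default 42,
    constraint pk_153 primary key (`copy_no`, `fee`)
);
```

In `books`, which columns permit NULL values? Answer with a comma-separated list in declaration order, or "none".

- book_id: DEFAULT only fills an omitted column; an explicit NULL is still allowed → nullable.
- copy_no: part of the PRIMARY KEY, which implies NOT NULL → not nullable.
- phone: no NOT NULL constraint applies → nullable.
- status: no NOT NULL constraint applies → nullable.
- condition: no NOT NULL constraint applies → nullable.
- floor: UNIQUE does not imply NOT NULL → nullable.
- isbn: no NOT NULL constraint applies → nullable.
- fee: part of the PRIMARY KEY, which implies NOT NULL → not nullable.

book_id, phone, status, condition, floor, isbn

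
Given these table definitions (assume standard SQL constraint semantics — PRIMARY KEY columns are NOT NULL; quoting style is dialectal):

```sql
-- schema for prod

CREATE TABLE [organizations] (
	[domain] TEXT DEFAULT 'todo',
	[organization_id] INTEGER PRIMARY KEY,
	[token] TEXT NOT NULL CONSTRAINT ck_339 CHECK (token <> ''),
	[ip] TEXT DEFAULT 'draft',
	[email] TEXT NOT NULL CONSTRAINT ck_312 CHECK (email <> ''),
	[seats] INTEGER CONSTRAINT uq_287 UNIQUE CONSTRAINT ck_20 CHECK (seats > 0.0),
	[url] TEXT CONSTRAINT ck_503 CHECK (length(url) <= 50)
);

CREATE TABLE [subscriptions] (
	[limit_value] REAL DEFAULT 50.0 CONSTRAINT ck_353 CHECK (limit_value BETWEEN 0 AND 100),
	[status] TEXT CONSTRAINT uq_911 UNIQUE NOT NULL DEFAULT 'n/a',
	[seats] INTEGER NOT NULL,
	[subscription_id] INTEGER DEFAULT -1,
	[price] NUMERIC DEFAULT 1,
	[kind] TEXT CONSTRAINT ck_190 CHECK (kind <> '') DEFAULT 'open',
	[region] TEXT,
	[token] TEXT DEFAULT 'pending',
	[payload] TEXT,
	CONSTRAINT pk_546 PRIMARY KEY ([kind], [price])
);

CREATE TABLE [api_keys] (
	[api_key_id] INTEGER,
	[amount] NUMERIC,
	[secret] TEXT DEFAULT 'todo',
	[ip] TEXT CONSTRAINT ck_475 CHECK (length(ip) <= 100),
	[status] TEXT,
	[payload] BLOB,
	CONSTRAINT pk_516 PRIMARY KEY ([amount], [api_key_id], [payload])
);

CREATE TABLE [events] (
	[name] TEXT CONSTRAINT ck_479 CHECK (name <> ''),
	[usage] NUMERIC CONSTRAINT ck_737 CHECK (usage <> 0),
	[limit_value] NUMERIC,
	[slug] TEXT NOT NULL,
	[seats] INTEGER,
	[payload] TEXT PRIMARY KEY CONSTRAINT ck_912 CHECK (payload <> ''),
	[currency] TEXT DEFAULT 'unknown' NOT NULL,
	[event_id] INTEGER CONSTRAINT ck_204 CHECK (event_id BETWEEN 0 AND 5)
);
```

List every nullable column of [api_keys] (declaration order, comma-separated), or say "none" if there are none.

- api_key_id: part of the PRIMARY KEY, which implies NOT NULL → not nullable.
- amount: part of the PRIMARY KEY, which implies NOT NULL → not nullable.
- secret: DEFAULT only fills an omitted column; an explicit NULL is still allowed → nullable.
- ip: CHECK does not forbid NULL (a CHECK constraint passes when its expression is NULL) → nullable.
- status: no NOT NULL constraint applies → nullable.
- payload: part of the PRIMARY KEY, which implies NOT NULL → not nullable.

secret, ip, status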